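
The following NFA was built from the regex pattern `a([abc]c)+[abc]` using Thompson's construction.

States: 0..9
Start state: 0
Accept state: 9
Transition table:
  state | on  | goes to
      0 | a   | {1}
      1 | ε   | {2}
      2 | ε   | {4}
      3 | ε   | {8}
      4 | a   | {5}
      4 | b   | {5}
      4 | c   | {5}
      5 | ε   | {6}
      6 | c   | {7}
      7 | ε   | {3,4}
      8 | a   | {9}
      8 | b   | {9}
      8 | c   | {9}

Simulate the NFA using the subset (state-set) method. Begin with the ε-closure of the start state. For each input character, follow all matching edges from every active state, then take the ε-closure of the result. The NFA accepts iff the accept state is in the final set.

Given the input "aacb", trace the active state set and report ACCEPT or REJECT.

Answer: ACCEPT

Derivation:
S₀ = ε-closure({0}) = {0}
'a' @ 1: {1,2,4}
'a' @ 2: {5,6}
'c' @ 3: {3,4,7,8}
'b' @ 4: {5,6,9}  [accepting]
after full input: {5,6,9}  (accept=9 in)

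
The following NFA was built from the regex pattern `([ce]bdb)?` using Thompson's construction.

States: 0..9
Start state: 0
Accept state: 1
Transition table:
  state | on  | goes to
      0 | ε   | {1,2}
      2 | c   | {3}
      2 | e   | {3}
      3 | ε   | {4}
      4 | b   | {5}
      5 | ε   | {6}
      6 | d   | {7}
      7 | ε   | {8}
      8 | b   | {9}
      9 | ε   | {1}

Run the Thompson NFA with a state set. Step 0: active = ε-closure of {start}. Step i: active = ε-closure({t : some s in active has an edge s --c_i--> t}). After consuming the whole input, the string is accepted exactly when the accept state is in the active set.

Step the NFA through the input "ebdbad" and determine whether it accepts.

Answer: REJECT

Trace:
S₀ = ε-closure({0}) = {0,1,2}
'e' @ 1: {3,4}
'b' @ 2: {5,6}
'd' @ 3: {7,8}
'b' @ 4: {1,9}  [accepting]
'a' @ 5: {}  — no active states
rest 'd' ignored (set empty)
end set {} — state 1 not in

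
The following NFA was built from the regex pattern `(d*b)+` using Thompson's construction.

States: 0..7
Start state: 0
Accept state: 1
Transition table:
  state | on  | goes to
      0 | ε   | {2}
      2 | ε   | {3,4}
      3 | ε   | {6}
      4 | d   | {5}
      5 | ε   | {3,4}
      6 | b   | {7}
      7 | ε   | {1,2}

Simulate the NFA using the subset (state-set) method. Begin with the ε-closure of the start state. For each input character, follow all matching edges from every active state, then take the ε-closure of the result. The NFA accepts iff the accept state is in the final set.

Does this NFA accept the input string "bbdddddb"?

start: ε-closure({0}) = {0,2,3,4,6}
'b' @ 1: {1,2,3,4,6,7}  [accepting]
'b' @ 2: {1,2,3,4,6,7}  [accepting]
'd' @ 3: {3,4,5,6}
'd' @ 4: {3,4,5,6}
'd' @ 5: {3,4,5,6}
'd' @ 6: {3,4,5,6}
'd' @ 7: {3,4,5,6}
'b' @ 8: {1,2,3,4,6,7}  [accepting]
end set {1,2,3,4,6,7} — state 1 in

Answer: ACCEPT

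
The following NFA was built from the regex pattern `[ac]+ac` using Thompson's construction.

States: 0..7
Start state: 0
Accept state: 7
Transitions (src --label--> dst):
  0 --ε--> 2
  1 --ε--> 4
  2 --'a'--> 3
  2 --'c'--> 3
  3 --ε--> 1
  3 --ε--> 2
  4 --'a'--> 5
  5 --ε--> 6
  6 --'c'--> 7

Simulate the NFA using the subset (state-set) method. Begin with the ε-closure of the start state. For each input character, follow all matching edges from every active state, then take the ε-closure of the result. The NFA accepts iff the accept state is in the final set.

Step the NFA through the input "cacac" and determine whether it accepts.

Answer: ACCEPT

Steps:
start: ε-closure({0}) = {0,2}
'c' @ 1: {1,2,3,4}
'a' @ 2: {1,2,3,4,5,6}
'c' @ 3: {1,2,3,4,7}  (accept∈set)
'a' @ 4: {1,2,3,4,5,6}
'c' @ 5: {1,2,3,4,7}  (accept∈set)
after full input: {1,2,3,4,7}  (accept=7 in)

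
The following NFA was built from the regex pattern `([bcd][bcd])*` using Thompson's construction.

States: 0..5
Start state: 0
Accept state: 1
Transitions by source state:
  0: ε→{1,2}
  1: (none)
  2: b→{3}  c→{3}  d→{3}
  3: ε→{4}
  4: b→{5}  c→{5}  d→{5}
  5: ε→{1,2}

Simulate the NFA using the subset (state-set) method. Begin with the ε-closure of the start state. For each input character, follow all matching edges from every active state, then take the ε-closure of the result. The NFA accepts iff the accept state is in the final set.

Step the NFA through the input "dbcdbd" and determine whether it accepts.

initial (ε-close {0}): {0,1,2}
'd' @ 1: {3,4}
'b' @ 2: {1,2,5}  [accepting]
'c' @ 3: {3,4}
'd' @ 4: {1,2,5}  [accepting]
'b' @ 5: {3,4}
'd' @ 6: {1,2,5}  [accepting]
end set {1,2,5} — state 1 in

Answer: ACCEPT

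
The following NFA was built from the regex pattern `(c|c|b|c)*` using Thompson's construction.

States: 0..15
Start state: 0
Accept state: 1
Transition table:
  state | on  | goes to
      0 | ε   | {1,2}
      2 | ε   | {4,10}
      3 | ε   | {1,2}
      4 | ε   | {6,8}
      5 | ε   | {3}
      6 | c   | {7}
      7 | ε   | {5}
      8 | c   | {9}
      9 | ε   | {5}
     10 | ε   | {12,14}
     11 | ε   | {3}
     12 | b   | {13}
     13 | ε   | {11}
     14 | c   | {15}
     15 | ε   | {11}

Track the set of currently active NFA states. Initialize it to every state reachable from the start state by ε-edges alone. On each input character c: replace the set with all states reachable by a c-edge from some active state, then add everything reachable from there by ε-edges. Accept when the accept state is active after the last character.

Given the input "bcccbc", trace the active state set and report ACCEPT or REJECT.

Answer: ACCEPT

Derivation:
S₀ = ε-closure({0}) = {0,1,2,4,6,8,10,12,14}
'b' @ 1: {1,2,3,4,6,8,10,11,12,13,14}  [accepting]
'c' @ 2: {1,2,3,4,5,6,7,8,9,10,11,12,14,15}  [accepting]
'c' @ 3: {1,2,3,4,5,6,7,8,9,10,11,12,14,15}  [accepting]
'c' @ 4: {1,2,3,4,5,6,7,8,9,10,11,12,14,15}  [accepting]
'b' @ 5: {1,2,3,4,6,8,10,11,12,13,14}  [accepting]
'c' @ 6: {1,2,3,4,5,6,7,8,9,10,11,12,14,15}  [accepting]
final: {1,2,3,4,5,6,7,8,9,10,11,12,14,15}; accept 1 in set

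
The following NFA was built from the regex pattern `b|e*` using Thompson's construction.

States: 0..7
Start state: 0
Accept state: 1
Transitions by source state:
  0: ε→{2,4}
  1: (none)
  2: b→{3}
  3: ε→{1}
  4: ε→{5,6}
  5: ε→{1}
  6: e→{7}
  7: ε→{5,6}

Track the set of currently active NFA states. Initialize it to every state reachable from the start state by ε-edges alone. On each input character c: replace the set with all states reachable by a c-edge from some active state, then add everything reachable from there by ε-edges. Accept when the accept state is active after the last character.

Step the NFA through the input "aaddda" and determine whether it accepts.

start: ε-closure({0}) = {0,1,2,4,5,6}
'a' @ 1: {}  — state set empty
rest 'addda' ignored (set empty)
final: {}; accept 1 not in set

Answer: REJECT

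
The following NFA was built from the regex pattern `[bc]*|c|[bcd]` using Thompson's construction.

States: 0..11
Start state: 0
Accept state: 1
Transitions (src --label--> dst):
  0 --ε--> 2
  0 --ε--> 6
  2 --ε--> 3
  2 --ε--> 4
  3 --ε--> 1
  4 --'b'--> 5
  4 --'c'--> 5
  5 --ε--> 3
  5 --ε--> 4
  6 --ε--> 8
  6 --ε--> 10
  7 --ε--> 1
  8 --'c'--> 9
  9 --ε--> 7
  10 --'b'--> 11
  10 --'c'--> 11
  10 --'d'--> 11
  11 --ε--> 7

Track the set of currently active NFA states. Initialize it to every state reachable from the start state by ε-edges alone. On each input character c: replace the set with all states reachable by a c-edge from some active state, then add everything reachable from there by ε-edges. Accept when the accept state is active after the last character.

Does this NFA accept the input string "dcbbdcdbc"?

Answer: REJECT

Derivation:
S₀ = ε-closure({0}) = {0,1,2,3,4,6,8,10}
'd' @ 1: {1,7,11}  ✓accept
'c' @ 2: {}  — no active states
rest 'bbdcdbc' ignored (set empty)
final: {}; accept 1 not in set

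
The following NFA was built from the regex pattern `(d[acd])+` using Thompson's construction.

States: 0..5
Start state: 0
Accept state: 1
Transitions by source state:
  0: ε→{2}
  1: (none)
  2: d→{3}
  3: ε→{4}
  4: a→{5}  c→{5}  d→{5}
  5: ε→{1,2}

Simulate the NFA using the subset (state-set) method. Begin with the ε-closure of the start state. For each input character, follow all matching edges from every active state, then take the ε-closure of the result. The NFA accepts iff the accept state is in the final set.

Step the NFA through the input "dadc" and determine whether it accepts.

Answer: ACCEPT

Steps:
S₀ = ε-closure({0}) = {0,2}
'd' @ 1: {3,4}
'a' @ 2: {1,2,5}  ✓accept
'd' @ 3: {3,4}
'c' @ 4: {1,2,5}  ✓accept
end set {1,2,5} — state 1 in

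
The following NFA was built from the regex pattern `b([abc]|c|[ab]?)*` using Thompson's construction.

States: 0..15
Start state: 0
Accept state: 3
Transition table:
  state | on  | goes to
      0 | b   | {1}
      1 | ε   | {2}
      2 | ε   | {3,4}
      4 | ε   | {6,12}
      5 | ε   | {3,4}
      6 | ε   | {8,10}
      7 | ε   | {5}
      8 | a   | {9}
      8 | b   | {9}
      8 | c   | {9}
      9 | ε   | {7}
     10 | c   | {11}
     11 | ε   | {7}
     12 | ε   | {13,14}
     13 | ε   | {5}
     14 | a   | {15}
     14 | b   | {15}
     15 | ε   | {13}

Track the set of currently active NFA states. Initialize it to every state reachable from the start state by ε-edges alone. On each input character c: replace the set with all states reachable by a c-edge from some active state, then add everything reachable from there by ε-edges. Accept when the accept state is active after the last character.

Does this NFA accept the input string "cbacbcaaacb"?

Answer: REJECT

Trace:
start: ε-closure({0}) = {0}
'c' @ 1: {}  — no active states
rest 'bacbcaaacb' ignored (set empty)
after full input: {}  (accept=3 not in)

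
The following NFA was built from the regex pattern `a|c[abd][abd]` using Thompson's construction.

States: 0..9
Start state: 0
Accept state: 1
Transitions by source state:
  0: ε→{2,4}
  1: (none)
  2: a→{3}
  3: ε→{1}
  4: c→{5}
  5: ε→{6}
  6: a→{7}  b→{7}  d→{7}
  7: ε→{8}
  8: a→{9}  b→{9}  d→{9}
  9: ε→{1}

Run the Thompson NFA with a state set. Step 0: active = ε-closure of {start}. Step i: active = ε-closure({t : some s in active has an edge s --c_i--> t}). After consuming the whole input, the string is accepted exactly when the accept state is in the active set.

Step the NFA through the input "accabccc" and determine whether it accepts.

Answer: REJECT

Trace:
start: ε-closure({0}) = {0,2,4}
'a' @ 1: {1,3}  ✓accept
'c' @ 2: {}  — state set empty
rest 'cabccc' ignored (set empty)
final: {}; accept 1 not in set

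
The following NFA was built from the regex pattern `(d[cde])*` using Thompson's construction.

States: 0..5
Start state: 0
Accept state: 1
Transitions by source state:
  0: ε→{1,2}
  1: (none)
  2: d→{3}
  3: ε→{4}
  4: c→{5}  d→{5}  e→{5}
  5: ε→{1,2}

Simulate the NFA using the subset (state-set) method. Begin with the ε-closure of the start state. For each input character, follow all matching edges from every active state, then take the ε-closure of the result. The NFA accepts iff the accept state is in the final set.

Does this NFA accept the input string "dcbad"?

Answer: REJECT

Steps:
initial (ε-close {0}): {0,1,2}
'd' @ 1: {3,4}
'c' @ 2: {1,2,5}  [accepting]
'b' @ 3: {}  — state set empty
rest 'ad' ignored (set empty)
end set {} — state 1 not in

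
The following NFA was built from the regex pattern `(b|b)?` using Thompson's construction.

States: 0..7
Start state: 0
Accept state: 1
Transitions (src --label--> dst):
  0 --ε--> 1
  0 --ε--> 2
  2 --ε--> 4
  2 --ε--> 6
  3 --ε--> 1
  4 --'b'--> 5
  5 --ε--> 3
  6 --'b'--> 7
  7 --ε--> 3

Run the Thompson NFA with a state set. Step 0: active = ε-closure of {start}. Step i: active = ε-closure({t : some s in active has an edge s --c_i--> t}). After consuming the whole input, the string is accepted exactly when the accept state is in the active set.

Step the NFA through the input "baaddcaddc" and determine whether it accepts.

Answer: REJECT

Steps:
start: ε-closure({0}) = {0,1,2,4,6}
'b' @ 1: {1,3,5,7}  ✓accept
'a' @ 2: {}  — state set empty
rest 'addcaddc' ignored (set empty)
end set {} — state 1 not in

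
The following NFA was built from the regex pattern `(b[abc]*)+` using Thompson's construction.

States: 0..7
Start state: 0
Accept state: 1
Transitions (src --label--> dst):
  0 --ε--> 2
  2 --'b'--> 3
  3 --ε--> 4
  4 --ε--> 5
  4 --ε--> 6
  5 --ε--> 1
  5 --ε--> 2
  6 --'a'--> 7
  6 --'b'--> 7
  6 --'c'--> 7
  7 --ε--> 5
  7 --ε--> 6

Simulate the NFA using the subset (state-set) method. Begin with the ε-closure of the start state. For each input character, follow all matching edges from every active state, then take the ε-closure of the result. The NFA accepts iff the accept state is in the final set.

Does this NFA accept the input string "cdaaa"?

Answer: REJECT

Trace:
start: ε-closure({0}) = {0,2}
'c' @ 1: {}  — dead — no transitions
rest 'daaa' ignored (set empty)
final: {}; accept 1 not in set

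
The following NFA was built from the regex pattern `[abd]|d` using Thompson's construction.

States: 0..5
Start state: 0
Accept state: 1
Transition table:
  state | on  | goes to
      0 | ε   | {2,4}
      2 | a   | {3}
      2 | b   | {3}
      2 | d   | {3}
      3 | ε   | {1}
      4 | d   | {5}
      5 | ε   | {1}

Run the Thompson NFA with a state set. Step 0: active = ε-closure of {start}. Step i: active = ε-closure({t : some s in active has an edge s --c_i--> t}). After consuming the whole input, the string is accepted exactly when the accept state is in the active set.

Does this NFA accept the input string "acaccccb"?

Answer: REJECT

Steps:
initial (ε-close {0}): {0,2,4}
'a' @ 1: {1,3}  [accepting]
'c' @ 2: {}  — no active states
rest 'accccb' ignored (set empty)
end set {} — state 1 not in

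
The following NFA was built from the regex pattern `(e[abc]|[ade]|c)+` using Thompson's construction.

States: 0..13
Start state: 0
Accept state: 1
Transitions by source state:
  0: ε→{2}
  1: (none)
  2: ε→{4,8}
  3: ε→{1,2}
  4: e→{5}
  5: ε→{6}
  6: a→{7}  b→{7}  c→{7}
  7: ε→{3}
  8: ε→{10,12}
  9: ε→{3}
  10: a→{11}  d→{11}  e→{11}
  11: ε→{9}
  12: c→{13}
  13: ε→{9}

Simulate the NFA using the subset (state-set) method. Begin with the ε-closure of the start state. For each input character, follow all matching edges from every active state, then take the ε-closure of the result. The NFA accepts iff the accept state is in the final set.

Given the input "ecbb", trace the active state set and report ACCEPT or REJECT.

Answer: REJECT

Trace:
S₀ = ε-closure({0}) = {0,2,4,8,10,12}
'e' @ 1: {1,2,3,4,5,6,8,9,10,11,12}  (accept∈set)
'c' @ 2: {1,2,3,4,7,8,9,10,12,13}  (accept∈set)
'b' @ 3: {}  — no active states
rest 'b' ignored (set empty)
after full input: {}  (accept=1 not in)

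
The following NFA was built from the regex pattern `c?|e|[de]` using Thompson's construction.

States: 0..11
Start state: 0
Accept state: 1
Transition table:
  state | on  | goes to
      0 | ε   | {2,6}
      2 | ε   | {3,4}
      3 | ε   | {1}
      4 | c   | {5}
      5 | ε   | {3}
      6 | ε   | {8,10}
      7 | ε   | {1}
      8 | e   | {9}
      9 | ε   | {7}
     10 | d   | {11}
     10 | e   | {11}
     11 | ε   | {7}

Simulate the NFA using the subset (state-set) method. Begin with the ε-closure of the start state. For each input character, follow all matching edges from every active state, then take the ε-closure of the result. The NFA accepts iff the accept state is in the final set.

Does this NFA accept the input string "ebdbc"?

initial (ε-close {0}): {0,1,2,3,4,6,8,10}
'e' @ 1: {1,7,9,11}  ✓accept
'b' @ 2: {}  — no active states
rest 'dbc' ignored (set empty)
end set {} — state 1 not in

Answer: REJECT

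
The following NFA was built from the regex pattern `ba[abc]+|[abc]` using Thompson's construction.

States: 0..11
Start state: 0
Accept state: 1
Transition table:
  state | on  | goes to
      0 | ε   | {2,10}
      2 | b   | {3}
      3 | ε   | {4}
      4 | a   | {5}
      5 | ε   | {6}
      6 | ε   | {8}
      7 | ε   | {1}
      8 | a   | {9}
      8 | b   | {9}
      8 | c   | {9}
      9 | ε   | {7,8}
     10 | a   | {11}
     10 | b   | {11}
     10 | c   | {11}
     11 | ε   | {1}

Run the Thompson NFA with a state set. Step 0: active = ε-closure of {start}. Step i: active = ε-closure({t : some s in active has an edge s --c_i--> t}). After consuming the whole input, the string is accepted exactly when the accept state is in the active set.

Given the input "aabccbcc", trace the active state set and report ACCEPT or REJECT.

initial (ε-close {0}): {0,2,10}
'a' @ 1: {1,11}  [accepting]
'a' @ 2: {}  — dead — no transitions
rest 'bccbcc' ignored (set empty)
after full input: {}  (accept=1 not in)

Answer: REJECT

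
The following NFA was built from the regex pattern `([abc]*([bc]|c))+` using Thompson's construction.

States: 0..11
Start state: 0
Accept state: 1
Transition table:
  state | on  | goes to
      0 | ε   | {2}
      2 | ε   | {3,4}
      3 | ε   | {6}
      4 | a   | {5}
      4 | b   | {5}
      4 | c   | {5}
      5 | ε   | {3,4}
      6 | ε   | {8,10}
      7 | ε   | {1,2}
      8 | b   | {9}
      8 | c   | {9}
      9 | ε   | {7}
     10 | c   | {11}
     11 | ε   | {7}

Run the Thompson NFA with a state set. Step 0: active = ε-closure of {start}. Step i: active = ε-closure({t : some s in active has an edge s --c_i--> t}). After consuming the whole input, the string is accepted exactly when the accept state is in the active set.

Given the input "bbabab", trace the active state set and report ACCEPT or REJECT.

Answer: ACCEPT

Trace:
S₀ = ε-closure({0}) = {0,2,3,4,6,8,10}
'b' @ 1: {1,2,3,4,5,6,7,8,9,10}  [accepting]
'b' @ 2: {1,2,3,4,5,6,7,8,9,10}  [accepting]
'a' @ 3: {3,4,5,6,8,10}
'b' @ 4: {1,2,3,4,5,6,7,8,9,10}  [accepting]
'a' @ 5: {3,4,5,6,8,10}
'b' @ 6: {1,2,3,4,5,6,7,8,9,10}  [accepting]
final: {1,2,3,4,5,6,7,8,9,10}; accept 1 in set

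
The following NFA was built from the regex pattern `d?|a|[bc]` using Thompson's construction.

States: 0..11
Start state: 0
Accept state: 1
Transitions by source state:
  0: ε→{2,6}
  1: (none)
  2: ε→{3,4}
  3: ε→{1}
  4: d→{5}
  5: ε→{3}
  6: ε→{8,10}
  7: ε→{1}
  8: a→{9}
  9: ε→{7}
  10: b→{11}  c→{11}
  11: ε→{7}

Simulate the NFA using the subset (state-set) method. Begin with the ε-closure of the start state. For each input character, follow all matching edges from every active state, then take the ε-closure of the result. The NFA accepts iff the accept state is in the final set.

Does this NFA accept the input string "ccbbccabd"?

Answer: REJECT

Steps:
S₀ = ε-closure({0}) = {0,1,2,3,4,6,8,10}
'c' @ 1: {1,7,11}  (accept∈set)
'c' @ 2: {}  — no active states
rest 'bbccabd' ignored (set empty)
end set {} — state 1 not in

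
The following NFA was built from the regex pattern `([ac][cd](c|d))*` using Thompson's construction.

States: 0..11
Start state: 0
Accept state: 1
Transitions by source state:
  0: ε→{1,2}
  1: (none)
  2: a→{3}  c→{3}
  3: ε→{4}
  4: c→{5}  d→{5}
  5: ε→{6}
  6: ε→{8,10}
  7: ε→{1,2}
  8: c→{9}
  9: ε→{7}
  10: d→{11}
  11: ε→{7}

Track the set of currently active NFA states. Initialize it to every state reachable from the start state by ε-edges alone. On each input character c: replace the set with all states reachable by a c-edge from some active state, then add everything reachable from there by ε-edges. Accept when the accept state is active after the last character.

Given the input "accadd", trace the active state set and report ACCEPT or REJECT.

Answer: ACCEPT

Trace:
start: ε-closure({0}) = {0,1,2}
'a' @ 1: {3,4}
'c' @ 2: {5,6,8,10}
'c' @ 3: {1,2,7,9}  [accepting]
'a' @ 4: {3,4}
'd' @ 5: {5,6,8,10}
'd' @ 6: {1,2,7,11}  [accepting]
final: {1,2,7,11}; accept 1 in set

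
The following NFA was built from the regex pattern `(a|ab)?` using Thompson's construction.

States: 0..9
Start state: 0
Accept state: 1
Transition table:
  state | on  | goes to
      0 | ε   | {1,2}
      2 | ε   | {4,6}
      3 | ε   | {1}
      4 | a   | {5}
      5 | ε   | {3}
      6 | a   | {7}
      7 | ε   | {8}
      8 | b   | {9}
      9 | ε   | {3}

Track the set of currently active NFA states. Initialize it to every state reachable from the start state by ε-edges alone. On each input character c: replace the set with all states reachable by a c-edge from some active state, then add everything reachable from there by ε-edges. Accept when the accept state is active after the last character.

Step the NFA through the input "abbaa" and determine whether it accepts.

Answer: REJECT

Steps:
start: ε-closure({0}) = {0,1,2,4,6}
'a' @ 1: {1,3,5,7,8}  ✓accept
'b' @ 2: {1,3,9}  ✓accept
'b' @ 3: {}  — dead — no transitions
rest 'aa' ignored (set empty)
after full input: {}  (accept=1 not in)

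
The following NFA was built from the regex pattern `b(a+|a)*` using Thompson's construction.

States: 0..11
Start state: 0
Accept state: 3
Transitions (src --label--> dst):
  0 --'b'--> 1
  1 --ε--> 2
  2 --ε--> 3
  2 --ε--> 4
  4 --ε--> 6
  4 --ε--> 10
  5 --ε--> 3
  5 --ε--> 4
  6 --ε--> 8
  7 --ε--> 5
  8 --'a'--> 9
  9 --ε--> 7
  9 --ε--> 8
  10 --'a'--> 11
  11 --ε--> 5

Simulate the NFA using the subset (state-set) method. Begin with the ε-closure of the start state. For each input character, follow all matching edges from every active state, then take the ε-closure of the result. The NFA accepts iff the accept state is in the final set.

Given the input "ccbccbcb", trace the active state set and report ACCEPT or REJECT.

S₀ = ε-closure({0}) = {0}
'c' @ 1: {}  — state set empty
rest 'cbccbcb' ignored (set empty)
final: {}; accept 3 not in set

Answer: REJECT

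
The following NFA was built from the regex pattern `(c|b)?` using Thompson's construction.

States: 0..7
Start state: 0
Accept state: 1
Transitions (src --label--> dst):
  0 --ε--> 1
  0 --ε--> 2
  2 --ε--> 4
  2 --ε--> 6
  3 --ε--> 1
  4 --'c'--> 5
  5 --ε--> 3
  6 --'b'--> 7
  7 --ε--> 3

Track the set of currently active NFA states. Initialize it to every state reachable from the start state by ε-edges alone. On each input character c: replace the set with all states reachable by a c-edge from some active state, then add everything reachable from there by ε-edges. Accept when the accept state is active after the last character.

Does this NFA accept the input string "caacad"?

S₀ = ε-closure({0}) = {0,1,2,4,6}
'c' @ 1: {1,3,5}  ✓accept
'a' @ 2: {}  — dead — no transitions
rest 'acad' ignored (set empty)
final: {}; accept 1 not in set

Answer: REJECT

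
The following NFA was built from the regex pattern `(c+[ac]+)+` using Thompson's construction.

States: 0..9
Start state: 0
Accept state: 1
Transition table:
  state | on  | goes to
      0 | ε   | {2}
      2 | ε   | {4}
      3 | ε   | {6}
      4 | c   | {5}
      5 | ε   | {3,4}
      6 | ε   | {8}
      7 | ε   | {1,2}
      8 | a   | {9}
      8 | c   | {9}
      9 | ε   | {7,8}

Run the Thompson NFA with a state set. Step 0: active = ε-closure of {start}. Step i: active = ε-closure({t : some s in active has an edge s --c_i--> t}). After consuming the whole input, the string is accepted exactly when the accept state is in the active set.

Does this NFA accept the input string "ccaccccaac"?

S₀ = ε-closure({0}) = {0,2,4}
'c' @ 1: {3,4,5,6,8}
'c' @ 2: {1,2,3,4,5,6,7,8,9}  [accepting]
'a' @ 3: {1,2,4,7,8,9}  [accepting]
'c' @ 4: {1,2,3,4,5,6,7,8,9}  [accepting]
'c' @ 5: {1,2,3,4,5,6,7,8,9}  [accepting]
'c' @ 6: {1,2,3,4,5,6,7,8,9}  [accepting]
'c' @ 7: {1,2,3,4,5,6,7,8,9}  [accepting]
'a' @ 8: {1,2,4,7,8,9}  [accepting]
'a' @ 9: {1,2,4,7,8,9}  [accepting]
'c' @ 10: {1,2,3,4,5,6,7,8,9}  [accepting]
after full input: {1,2,3,4,5,6,7,8,9}  (accept=1 in)

Answer: ACCEPT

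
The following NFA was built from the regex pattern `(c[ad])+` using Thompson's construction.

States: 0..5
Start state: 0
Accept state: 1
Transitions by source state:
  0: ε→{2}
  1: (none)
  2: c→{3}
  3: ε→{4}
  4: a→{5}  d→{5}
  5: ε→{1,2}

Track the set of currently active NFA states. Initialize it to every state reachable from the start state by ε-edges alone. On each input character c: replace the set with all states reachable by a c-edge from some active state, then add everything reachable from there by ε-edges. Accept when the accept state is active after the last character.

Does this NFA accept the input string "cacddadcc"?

Answer: REJECT

Steps:
initial (ε-close {0}): {0,2}
'c' @ 1: {3,4}
'a' @ 2: {1,2,5}  ✓accept
'c' @ 3: {3,4}
'd' @ 4: {1,2,5}  ✓accept
'd' @ 5: {}  — dead — no transitions
rest 'adcc' ignored (set empty)
final: {}; accept 1 not in set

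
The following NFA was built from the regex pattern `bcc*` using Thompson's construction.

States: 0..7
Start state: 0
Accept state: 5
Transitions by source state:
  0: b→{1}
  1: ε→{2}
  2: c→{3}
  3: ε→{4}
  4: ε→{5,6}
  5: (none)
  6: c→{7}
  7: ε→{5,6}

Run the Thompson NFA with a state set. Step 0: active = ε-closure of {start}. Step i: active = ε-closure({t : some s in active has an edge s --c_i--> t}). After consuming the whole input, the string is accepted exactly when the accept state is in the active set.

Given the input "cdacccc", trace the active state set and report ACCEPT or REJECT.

initial (ε-close {0}): {0}
'c' @ 1: {}  — no active states
rest 'dacccc' ignored (set empty)
end set {} — state 5 not in

Answer: REJECT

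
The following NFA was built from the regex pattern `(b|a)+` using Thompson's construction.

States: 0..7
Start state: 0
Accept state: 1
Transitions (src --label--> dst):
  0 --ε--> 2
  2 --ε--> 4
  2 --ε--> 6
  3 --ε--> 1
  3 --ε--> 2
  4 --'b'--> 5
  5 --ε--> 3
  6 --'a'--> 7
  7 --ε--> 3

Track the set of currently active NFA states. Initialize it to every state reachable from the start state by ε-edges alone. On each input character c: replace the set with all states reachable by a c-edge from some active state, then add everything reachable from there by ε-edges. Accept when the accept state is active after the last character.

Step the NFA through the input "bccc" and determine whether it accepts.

initial (ε-close {0}): {0,2,4,6}
'b' @ 1: {1,2,3,4,5,6}  ✓accept
'c' @ 2: {}  — state set empty
rest 'cc' ignored (set empty)
end set {} — state 1 not in

Answer: REJECT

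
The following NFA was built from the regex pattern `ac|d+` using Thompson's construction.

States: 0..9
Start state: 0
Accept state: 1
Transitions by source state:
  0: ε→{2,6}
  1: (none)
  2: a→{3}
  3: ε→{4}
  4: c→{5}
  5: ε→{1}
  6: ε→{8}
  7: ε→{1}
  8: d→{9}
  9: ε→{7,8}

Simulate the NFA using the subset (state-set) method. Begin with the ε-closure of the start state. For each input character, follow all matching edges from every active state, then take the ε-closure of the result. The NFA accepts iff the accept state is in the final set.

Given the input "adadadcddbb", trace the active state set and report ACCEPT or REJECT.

start: ε-closure({0}) = {0,2,6,8}
'a' @ 1: {3,4}
'd' @ 2: {}  — no active states
rest 'adadcddbb' ignored (set empty)
after full input: {}  (accept=1 not in)

Answer: REJECT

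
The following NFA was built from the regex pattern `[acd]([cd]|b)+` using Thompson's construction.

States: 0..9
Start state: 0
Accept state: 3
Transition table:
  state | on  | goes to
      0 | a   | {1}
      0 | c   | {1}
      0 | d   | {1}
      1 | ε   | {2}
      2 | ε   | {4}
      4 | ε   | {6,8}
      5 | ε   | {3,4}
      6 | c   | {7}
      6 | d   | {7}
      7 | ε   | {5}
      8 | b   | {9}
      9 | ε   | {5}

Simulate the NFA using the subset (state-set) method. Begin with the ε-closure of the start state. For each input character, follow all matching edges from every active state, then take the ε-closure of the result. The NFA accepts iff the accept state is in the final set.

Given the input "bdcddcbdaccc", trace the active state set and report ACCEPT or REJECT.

start: ε-closure({0}) = {0}
'b' @ 1: {}  — no active states
rest 'dcddcbdaccc' ignored (set empty)
final: {}; accept 3 not in set

Answer: REJECT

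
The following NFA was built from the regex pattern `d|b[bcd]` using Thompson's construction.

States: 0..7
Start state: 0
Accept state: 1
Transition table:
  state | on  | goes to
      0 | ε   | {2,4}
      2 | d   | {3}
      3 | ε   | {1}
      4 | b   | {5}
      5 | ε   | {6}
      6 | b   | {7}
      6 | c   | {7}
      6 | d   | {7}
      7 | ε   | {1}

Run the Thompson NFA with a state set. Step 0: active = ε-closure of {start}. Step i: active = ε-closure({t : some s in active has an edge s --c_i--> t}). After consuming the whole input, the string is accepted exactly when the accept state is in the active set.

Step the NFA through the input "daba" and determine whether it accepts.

Answer: REJECT

Derivation:
start: ε-closure({0}) = {0,2,4}
'd' @ 1: {1,3}  [accepting]
'a' @ 2: {}  — state set empty
rest 'ba' ignored (set empty)
after full input: {}  (accept=1 not in)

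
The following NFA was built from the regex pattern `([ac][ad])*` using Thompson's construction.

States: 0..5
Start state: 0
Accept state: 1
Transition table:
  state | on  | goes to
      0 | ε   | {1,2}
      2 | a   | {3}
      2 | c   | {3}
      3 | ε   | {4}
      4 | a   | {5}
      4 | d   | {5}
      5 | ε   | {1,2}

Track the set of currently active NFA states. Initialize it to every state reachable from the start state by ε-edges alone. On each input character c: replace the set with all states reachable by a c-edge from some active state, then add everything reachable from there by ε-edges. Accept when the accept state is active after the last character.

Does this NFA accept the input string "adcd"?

start: ε-closure({0}) = {0,1,2}
'a' @ 1: {3,4}
'd' @ 2: {1,2,5}  (accept∈set)
'c' @ 3: {3,4}
'd' @ 4: {1,2,5}  (accept∈set)
after full input: {1,2,5}  (accept=1 in)

Answer: ACCEPT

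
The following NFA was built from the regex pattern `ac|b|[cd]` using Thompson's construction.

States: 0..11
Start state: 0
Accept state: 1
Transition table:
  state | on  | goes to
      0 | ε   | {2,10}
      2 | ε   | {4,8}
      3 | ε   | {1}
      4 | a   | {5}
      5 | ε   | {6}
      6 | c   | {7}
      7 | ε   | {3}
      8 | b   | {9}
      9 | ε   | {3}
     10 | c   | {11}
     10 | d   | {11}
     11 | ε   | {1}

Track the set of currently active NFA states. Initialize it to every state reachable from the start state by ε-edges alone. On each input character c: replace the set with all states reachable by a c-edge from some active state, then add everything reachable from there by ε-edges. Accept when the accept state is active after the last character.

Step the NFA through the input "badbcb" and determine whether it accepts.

start: ε-closure({0}) = {0,2,4,8,10}
'b' @ 1: {1,3,9}  ✓accept
'a' @ 2: {}  — no active states
rest 'dbcb' ignored (set empty)
after full input: {}  (accept=1 not in)

Answer: REJECT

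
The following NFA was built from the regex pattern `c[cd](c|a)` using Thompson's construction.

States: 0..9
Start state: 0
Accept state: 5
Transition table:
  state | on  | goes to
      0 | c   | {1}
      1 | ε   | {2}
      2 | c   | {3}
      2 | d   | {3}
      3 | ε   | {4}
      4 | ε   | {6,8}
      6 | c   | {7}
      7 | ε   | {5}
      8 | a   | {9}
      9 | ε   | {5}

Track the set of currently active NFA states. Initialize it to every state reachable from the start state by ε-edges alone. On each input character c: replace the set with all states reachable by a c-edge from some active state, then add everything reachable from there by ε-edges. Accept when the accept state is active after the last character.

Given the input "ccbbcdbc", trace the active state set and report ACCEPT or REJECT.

S₀ = ε-closure({0}) = {0}
'c' @ 1: {1,2}
'c' @ 2: {3,4,6,8}
'b' @ 3: {}  — no active states
rest 'bcdbc' ignored (set empty)
end set {} — state 5 not in

Answer: REJECT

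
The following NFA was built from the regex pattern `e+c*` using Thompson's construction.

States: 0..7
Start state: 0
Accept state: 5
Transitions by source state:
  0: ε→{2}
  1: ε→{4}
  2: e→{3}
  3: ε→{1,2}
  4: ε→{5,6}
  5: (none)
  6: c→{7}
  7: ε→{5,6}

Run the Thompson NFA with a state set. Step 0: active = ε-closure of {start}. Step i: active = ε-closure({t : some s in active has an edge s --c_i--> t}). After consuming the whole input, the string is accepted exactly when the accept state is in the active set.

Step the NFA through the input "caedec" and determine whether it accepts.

start: ε-closure({0}) = {0,2}
'c' @ 1: {}  — no active states
rest 'aedec' ignored (set empty)
final: {}; accept 5 not in set

Answer: REJECT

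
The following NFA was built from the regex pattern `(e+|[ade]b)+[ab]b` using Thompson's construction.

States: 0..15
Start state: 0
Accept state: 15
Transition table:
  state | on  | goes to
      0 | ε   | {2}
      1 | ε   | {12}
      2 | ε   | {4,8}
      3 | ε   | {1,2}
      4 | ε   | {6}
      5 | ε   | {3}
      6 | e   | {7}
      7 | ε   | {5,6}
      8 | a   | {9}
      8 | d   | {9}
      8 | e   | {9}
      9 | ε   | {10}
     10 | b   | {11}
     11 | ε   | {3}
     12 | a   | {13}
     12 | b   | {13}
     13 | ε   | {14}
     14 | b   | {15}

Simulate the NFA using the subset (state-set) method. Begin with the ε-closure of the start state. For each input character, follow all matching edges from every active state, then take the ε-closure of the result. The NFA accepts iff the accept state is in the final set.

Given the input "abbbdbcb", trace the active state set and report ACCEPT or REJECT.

S₀ = ε-closure({0}) = {0,2,4,6,8}
'a' @ 1: {9,10}
'b' @ 2: {1,2,3,4,6,8,11,12}
'b' @ 3: {13,14}
'b' @ 4: {15}  [accepting]
'd' @ 5: {}  — no active states
rest 'bcb' ignored (set empty)
end set {} — state 15 not in

Answer: REJECT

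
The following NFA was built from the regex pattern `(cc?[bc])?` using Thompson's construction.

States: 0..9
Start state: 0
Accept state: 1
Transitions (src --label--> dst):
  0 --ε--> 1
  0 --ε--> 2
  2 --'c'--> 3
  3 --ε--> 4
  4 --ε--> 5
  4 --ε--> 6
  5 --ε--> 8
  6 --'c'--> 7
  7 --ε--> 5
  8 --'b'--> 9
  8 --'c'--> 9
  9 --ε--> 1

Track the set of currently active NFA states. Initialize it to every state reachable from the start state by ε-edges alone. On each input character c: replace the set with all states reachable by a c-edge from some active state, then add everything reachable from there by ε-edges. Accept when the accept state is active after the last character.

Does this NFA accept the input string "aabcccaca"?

start: ε-closure({0}) = {0,1,2}
'a' @ 1: {}  — no active states
rest 'abcccaca' ignored (set empty)
final: {}; accept 1 not in set

Answer: REJECT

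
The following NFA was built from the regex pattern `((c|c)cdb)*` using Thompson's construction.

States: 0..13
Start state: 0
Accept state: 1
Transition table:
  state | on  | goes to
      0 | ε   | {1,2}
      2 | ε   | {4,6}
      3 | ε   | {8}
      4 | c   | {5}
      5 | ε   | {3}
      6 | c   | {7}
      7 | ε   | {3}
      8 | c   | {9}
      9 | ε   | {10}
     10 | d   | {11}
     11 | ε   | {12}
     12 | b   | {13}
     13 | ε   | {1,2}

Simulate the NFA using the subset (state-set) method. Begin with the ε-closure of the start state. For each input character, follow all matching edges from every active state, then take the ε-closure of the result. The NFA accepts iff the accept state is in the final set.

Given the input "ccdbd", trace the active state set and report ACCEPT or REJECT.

initial (ε-close {0}): {0,1,2,4,6}
'c' @ 1: {3,5,7,8}
'c' @ 2: {9,10}
'd' @ 3: {11,12}
'b' @ 4: {1,2,4,6,13}  ✓accept
'd' @ 5: {}  — dead — no transitions
final: {}; accept 1 not in set

Answer: REJECT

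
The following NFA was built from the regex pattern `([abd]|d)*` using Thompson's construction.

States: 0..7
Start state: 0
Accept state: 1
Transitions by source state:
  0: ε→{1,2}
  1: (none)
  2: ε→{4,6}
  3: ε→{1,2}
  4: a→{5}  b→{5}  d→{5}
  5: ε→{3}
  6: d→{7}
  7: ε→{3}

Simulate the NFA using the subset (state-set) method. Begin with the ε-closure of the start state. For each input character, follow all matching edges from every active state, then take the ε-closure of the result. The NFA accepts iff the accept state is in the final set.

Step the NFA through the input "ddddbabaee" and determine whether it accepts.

Answer: REJECT

Trace:
initial (ε-close {0}): {0,1,2,4,6}
'd' @ 1: {1,2,3,4,5,6,7}  ✓accept
'd' @ 2: {1,2,3,4,5,6,7}  ✓accept
'd' @ 3: {1,2,3,4,5,6,7}  ✓accept
'd' @ 4: {1,2,3,4,5,6,7}  ✓accept
'b' @ 5: {1,2,3,4,5,6}  ✓accept
'a' @ 6: {1,2,3,4,5,6}  ✓accept
'b' @ 7: {1,2,3,4,5,6}  ✓accept
'a' @ 8: {1,2,3,4,5,6}  ✓accept
'e' @ 9: {}  — dead — no transitions
rest 'e' ignored (set empty)
after full input: {}  (accept=1 not in)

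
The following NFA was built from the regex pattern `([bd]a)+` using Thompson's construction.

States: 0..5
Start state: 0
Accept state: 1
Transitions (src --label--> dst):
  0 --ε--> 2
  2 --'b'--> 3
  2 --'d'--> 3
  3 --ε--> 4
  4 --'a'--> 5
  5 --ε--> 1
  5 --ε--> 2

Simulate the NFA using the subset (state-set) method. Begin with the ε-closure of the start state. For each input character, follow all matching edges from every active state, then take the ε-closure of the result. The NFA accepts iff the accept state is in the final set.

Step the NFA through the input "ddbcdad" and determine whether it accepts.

initial (ε-close {0}): {0,2}
'd' @ 1: {3,4}
'd' @ 2: {}  — no active states
rest 'bcdad' ignored (set empty)
end set {} — state 1 not in

Answer: REJECT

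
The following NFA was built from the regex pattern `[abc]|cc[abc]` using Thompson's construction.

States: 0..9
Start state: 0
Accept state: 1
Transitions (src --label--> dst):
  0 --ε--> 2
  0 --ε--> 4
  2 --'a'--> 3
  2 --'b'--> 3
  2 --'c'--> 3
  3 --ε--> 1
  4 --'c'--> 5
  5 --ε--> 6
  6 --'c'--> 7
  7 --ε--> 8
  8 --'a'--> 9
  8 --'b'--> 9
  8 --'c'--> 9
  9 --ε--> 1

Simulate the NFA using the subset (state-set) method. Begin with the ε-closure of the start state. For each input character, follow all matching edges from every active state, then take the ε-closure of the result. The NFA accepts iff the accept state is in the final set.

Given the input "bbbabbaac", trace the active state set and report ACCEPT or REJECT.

S₀ = ε-closure({0}) = {0,2,4}
'b' @ 1: {1,3}  ✓accept
'b' @ 2: {}  — no active states
rest 'babbaac' ignored (set empty)
after full input: {}  (accept=1 not in)

Answer: REJECT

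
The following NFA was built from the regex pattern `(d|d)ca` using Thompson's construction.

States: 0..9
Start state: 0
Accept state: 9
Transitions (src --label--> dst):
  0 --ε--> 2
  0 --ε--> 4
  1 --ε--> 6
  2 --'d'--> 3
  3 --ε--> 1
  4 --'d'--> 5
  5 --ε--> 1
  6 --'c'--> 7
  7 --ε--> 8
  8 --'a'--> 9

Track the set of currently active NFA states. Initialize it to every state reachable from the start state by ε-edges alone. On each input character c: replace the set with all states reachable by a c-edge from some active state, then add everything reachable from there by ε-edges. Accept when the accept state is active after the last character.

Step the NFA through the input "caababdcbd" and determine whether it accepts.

start: ε-closure({0}) = {0,2,4}
'c' @ 1: {}  — no active states
rest 'aababdcbd' ignored (set empty)
after full input: {}  (accept=9 not in)

Answer: REJECT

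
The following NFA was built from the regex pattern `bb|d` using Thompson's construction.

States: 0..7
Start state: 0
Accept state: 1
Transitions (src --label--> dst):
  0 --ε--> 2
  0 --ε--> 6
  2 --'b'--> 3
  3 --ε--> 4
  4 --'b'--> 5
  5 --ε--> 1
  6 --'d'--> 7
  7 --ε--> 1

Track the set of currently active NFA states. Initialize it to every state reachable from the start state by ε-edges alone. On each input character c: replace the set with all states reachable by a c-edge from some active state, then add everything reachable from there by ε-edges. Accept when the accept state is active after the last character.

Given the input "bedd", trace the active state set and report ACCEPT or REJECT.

start: ε-closure({0}) = {0,2,6}
'b' @ 1: {3,4}
'e' @ 2: {}  — dead — no transitions
rest 'dd' ignored (set empty)
final: {}; accept 1 not in set

Answer: REJECT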